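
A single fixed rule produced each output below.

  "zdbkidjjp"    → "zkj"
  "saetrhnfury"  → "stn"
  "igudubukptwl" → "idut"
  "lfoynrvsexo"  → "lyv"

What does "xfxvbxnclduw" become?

Looking at the pairs, the operation is to delete the last 2 characters, then keep one character in every 3, starting at position 1 (positions 1st, 4th, 7th, ...).
"xfxvbxnclduw" → "xfxvbxncld" → "xvnd".
(Check on "lfoynrvsexo": → "lfoynrvse" → "lyv" ✓)

xvnd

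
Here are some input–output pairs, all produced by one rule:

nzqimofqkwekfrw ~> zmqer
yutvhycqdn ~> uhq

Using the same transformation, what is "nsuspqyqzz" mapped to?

Looking at the pairs, the operation is to keep one character in every 3, starting at position 2 (positions 2nd, 5th, 8th, ...).
"nsuspqyqzz" → "spq".

spq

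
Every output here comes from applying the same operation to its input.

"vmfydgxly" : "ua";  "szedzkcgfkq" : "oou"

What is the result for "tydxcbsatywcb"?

ii

Rule — shift every letter 11 places backward in the alphabet (wrapping around), then keep only the vowels.
Starting from "tydxcbsatywcb": after the first operation, "insmrqhpinlrq"; after the second, "ii".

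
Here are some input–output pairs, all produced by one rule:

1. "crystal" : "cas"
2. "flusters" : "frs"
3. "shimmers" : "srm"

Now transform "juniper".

The rule is to take characters alternately from the front and the back (1st, last, 2nd, 2nd-last, ...), then keep one character in every 3, starting at position 1 (positions 1st, 4th, 7th, ...).
"juniper" → "jruenpi" → "jei".

jei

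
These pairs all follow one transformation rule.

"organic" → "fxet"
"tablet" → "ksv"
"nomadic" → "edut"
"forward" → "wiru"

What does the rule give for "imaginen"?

zrzv

What's happening: keep every other character starting from the first (positions 1st, 3rd, 5th, ...), then shift every letter 9 places backward in the alphabet (wrapping around).
Applying both steps to "imaginen": "iaie", then "zrzv".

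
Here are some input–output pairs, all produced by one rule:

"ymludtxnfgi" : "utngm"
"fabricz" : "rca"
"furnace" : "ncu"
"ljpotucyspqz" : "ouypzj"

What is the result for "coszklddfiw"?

The pattern: keep every other character starting from the second (positions 2nd, 4th, 6th, ...), then move the first character to the end.
"coszklddfiw" → "zldio".

zldio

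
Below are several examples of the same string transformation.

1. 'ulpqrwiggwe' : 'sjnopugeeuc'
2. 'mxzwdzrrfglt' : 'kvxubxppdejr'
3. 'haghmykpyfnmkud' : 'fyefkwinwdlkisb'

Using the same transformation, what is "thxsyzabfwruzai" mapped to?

The rule is to shift every letter 2 places backward in the alphabet (wrapping around).
Doing the same to "thxsyzabfwruzai": "rfvqwxyzdupsxyg".

rfvqwxyzdupsxyg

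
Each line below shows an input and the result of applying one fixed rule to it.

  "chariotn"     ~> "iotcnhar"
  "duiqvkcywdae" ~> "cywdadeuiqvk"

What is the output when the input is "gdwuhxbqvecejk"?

The transformation: swap the first and last characters, then swap the front and back halves of the string.
Starting from "gdwuhxbqvecejk": after the first operation, "kdwuhxbqvecejg"; after the second, "qvecejgkdwuhxb".

qvecejgkdwuhxb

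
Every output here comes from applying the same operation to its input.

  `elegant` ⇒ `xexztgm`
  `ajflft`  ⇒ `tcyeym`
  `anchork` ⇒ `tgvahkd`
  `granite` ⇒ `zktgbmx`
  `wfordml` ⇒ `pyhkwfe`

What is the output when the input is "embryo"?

The pattern: shift every letter 7 places backward in the alphabet (wrapping around).
On "embryo" that produces "xfukrh".

xfukrh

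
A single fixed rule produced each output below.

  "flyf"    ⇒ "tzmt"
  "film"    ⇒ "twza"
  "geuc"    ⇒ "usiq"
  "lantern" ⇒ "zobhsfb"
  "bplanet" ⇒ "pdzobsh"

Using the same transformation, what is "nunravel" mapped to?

Looking at the pairs, the operation is to shift every letter 12 places backward in the alphabet (wrapping around).
On "nunravel" that produces "bibfojsz".

bibfojsz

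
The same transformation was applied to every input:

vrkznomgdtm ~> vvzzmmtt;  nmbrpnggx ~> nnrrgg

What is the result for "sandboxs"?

ssddxx

In each case the input is transformed by: keep one character in every 3, starting at position 1 (positions 1st, 4th, 7th, ...), then double every character.
Doing the same to "sandboxs": "ssddxx".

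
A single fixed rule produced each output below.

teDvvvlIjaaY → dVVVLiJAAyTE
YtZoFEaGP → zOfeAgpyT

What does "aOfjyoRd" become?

The transformation: flip the case of every letter, then move the first 2 characters to the end (rotate left by 2).
On "aOfjyoRd": the first step gives "AoFJYOrD", and the second then gives "FJYOrDAo".

FJYOrDAo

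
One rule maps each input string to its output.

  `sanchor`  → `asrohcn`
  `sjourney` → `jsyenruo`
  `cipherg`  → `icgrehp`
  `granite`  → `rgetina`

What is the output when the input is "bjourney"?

The transformation: move the first 2 characters to the end (rotate left by 2), then reverse the string.
Applying both steps to "bjourney": "ourneybj", then "jbyenruo".
(Check on "sjourney": → "ourneysj" → "jsyenruo" ✓)

jbyenruo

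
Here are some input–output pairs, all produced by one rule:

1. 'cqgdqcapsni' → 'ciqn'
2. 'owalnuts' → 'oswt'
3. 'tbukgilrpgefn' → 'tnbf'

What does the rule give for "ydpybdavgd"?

yddg

The rule is to take characters alternately from the front and the back (1st, last, 2nd, 2nd-last, ...), then keep only the first 4 characters.
For "ydpybdavgd", step one produces "yddgpvyabd"; step two turns that into "yddg".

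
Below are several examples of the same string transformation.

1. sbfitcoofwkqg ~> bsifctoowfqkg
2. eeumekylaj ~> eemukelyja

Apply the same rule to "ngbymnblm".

gnybnmlbm

What's happening: swap each adjacent pair of characters (1↔2, 3↔4, ...).
Doing the same to "ngbymnblm": "gnybnmlbm".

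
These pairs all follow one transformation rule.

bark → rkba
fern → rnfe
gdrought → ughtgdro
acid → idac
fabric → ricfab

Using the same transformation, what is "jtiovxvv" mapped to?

The pattern: swap the front and back halves of the string.
Applying that to "jtiovxvv" gives "vxvvjtio".

vxvvjtio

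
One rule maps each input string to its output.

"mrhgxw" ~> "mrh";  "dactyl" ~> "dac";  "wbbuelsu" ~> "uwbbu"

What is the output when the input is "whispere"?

Rule — swap the front and back halves of the string, then delete the first 3 characters.
Starting from "whispere": after the first operation, "perewhis"; after the second, "ewhis".

ewhis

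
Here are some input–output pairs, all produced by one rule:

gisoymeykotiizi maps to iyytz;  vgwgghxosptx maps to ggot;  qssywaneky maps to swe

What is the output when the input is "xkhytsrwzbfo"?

ktwf

The pattern: keep one character in every 3, starting at position 2 (positions 2nd, 5th, 8th, ...).
Doing the same to "xkhytsrwzbfo": "ktwf".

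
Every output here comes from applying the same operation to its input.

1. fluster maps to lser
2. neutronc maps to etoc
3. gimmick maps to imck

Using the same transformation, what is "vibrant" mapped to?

irnt

Looking at the pairs, the operation is to swap each adjacent pair of characters (1↔2, 3↔4, ...), then keep every other character starting from the first (positions 1st, 3rd, 5th, ...).
Working it through for "vibrant": intermediate "ivrbnat", final "irnt".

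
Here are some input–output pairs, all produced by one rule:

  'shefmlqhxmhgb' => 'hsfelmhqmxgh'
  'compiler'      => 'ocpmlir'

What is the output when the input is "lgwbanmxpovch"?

In each case the input is transformed by: swap each adjacent pair of characters (1↔2, 3↔4, ...), then delete the last character.
Starting from "lgwbanmxpovch": after the first operation, "glbwnaxmopcvh"; after the second, "glbwnaxmopcv".

glbwnaxmopcv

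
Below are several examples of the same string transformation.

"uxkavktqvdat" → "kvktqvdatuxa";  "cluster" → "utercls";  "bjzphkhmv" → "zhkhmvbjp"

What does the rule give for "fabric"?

The transformation: move the first 3 characters to the end (rotate left by 3), then swap the first and last characters.
"fabric" → "ricfab" → "bicfar".

bicfar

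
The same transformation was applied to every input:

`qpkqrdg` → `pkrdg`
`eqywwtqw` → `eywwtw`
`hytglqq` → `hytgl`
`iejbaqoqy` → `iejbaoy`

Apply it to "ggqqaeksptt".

ggaeksptt

The rule is to remove every "q".
Doing the same to "ggqqaeksptt": "ggaeksptt".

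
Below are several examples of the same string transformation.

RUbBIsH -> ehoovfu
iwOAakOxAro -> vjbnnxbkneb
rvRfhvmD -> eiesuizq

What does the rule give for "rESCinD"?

What's happening: shift every letter 13 places forward in the alphabet (wrapping around) — i.e. ROT13, then convert every letter to lowercase.
For "rESCinD", step one produces "eRFPvaQ"; step two turns that into "erfpvaq".

erfpvaq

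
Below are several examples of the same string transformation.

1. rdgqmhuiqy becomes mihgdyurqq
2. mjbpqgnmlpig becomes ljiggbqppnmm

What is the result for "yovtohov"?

ooohyvvt

In each case the input is transformed by: sort the characters into reverse alphabetical order, then swap the front and back halves of the string.
Applying both steps to "yovtohov": "yvvtoooh", then "ooohyvvt".
(Check on "mjbpqgnmlpig": → "qppnmmljiggb" → "ljiggbqppnmm" ✓)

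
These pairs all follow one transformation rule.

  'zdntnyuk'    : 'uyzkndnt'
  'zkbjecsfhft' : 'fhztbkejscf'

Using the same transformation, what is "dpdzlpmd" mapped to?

mpdddplz

The pattern: move the last 3 characters to the front (rotate right by 3), then swap each adjacent pair of characters (1↔2, 3↔4, ...).
Working it through for "dpdzlpmd": intermediate "pmddpdzl", final "mpdddplz".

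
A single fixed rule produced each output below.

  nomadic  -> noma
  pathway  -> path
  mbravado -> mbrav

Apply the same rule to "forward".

forw

In each case the input is transformed by: delete the last 3 characters.
Applying that to "forward" gives "forw".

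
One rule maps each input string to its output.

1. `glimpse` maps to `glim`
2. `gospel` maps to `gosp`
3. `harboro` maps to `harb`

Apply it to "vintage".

vint

The pattern: keep only the first 4 characters.
So "vintage" becomes "vint".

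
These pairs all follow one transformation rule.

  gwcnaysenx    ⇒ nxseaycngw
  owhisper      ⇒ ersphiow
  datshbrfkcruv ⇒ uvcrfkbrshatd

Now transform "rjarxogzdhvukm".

kmvudhgzxoarrj

The pattern: reverse the string, then swap each adjacent pair of characters (1↔2, 3↔4, ...).
For "rjarxogzdhvukm", step one produces "mkuvhdzgoxrajr"; step two turns that into "kmvudhgzxoarrj".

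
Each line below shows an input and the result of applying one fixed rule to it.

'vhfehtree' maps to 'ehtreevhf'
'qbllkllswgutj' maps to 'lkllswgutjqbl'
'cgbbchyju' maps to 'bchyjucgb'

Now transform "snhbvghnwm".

Each output is the input with this applied: move the first 3 characters to the end (rotate left by 3).
On "snhbvghnwm" that produces "bvghnwmsnh".

bvghnwmsnh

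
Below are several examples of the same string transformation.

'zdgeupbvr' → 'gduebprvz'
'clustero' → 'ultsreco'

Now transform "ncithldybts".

Looking at the pairs, the operation is to move the first character to the end, then swap each adjacent pair of characters (1↔2, 3↔4, ...).
On "ncithldybts": the first step gives "cithldybtsn", and the second then gives "ichtdlbystn".

ichtdlbystn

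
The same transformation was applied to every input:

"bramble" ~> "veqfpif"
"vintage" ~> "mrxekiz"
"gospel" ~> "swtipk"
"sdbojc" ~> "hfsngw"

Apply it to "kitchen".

The pattern: move the first character to the end, then shift every letter 4 places forward in the alphabet (wrapping around).
Working it through for "kitchen": intermediate "itchenk", final "mxgliro".

mxgliro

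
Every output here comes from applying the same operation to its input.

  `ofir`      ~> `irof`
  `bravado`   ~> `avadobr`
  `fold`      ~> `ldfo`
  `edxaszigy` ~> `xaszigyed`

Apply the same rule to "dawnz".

wnzda

In each case the input is transformed by: move the first 2 characters to the end (rotate left by 2).
On "dawnz" that produces "wnzda".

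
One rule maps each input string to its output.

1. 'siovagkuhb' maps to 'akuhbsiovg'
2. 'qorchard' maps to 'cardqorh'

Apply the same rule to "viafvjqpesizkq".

qesizkqviafvjp

Each output is the input with this applied: swap the front and back halves of the string, then swap the first and last characters.
Doing the same to "viafvjqpesizkq": "qesizkqviafvjp".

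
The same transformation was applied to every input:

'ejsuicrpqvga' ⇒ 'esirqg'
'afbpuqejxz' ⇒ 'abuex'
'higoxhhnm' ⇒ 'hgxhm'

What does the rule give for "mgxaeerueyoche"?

The pattern: keep every other character starting from the first (positions 1st, 3rd, 5th, ...).
On "mgxaeerueyoche" that produces "mxereoh".

mxereoh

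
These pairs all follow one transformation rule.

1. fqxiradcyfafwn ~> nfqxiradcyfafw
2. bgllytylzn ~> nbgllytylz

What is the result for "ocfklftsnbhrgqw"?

wocfklftsnbhrgq

Each output is the input with this applied: move the last character to the front.
"ocfklftsnbhrgqw" → "wocfklftsnbhrgq".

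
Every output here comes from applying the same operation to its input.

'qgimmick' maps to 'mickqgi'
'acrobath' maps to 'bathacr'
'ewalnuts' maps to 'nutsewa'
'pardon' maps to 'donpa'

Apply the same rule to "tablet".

The pattern: swap the front and back halves of the string, then delete the last character.
Working it through for "tablet": intermediate "lettab", final "letta".

letta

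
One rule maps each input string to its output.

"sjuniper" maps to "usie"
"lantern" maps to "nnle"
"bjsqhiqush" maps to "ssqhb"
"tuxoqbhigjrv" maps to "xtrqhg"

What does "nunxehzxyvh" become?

Looking at the pairs, the operation is to keep every other character starting from the first (positions 1st, 3rd, 5th, ...), then sort the characters into reverse alphabetical order.
For "nunxehzxyvh" the result is "zynnhe".
(Check on "sjuniper": → "suie" → "usie" ✓)

zynnhe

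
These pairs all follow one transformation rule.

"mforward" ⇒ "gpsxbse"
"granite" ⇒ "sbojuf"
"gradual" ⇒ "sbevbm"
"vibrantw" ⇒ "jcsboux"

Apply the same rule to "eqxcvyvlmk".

rydwzwmnl

Each output is the input with this applied: shift every letter 1 place forward in the alphabet (wrapping around), then delete the first character.
For "eqxcvyvlmk", step one produces "frydwzwmnl"; step two turns that into "rydwzwmnl".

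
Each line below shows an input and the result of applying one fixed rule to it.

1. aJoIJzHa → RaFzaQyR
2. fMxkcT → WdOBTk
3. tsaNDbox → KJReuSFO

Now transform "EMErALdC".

In each case the input is transformed by: flip the case of every letter, then shift every letter 9 places backward in the alphabet (wrapping around).
Applying both steps to "EMErALdC": "emeRalDc", then "vdvIrcUt".

vdvIrcUt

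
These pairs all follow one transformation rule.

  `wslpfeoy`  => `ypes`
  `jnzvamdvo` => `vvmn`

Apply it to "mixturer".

rtri

In each case the input is transformed by: keep every other character starting from the second (positions 2nd, 4th, 6th, ...), then swap the first and last characters.
So "mixturer" becomes "rtri".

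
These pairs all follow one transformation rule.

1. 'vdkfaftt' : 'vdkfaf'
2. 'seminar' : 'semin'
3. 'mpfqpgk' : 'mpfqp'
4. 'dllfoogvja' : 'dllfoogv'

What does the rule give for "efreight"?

efreig

Each output is the input with this applied: delete the last 2 characters.
Doing the same to "efreight": "efreig".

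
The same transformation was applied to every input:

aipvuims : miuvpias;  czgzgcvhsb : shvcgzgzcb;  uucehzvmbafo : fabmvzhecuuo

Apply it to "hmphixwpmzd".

What's happening: move the last character to the front, then reverse the string.
"hmphixwpmzd" → "dhmphixwpmz" → "zmpwxihpmhd".

zmpwxihpmhd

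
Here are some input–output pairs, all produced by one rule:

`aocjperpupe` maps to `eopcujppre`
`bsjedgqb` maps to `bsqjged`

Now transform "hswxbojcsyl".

The rule is to take characters alternately from the front and the back (1st, last, 2nd, 2nd-last, ...), then delete the first character.
For "hswxbojcsyl", step one produces "hlsywsxcbjo"; step two turns that into "lsywsxcbjo".

lsywsxcbjo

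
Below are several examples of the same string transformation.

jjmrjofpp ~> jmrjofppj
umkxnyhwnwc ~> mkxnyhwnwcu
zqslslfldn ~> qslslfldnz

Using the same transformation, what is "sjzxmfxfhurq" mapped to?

Looking at the pairs, the operation is to move the first character to the end.
So "sjzxmfxfhurq" becomes "jzxmfxfhurqs".

jzxmfxfhurqs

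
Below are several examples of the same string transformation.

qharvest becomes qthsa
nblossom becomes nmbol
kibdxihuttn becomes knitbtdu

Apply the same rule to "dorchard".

Each output is the input with this applied: take characters alternately from the front and the back (1st, last, 2nd, 2nd-last, ...), then delete the last 3 characters.
Applying that to "dorchard" gives "ddorr".

ddorr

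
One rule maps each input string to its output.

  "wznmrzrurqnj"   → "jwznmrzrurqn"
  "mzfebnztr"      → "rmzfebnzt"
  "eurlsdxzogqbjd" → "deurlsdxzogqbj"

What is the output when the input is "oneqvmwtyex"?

xoneqvmwtye

Looking at the pairs, the operation is to move the last character to the front.
Doing the same to "oneqvmwtyex": "xoneqvmwtye".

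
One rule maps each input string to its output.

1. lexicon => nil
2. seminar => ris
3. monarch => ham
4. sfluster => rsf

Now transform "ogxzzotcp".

In each case the input is transformed by: reverse the string, then keep one character in every 3, starting at position 1 (positions 1st, 4th, 7th, ...).
For "ogxzzotcp", step one produces "pctozzxgo"; step two turns that into "pox".
(Check on "seminar": → "ranimes" → "ris" ✓)

pox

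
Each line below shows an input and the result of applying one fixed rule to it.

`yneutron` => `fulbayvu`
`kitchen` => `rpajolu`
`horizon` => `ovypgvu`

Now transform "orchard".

In each case the input is transformed by: shift every letter 7 places forward in the alphabet (wrapping around).
"orchard" → "vyjohyk".

vyjohyk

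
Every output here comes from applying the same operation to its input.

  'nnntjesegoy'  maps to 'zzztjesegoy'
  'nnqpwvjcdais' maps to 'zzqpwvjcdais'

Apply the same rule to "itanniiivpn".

itazziiivpz

What's happening: replace every "n" with "z".
"itanniiivpn" → "itazziiivpz".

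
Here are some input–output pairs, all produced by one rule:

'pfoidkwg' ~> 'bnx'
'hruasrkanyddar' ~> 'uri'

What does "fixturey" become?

ivp

In each case the input is transformed by: shift every letter 9 places backward in the alphabet (wrapping around), then keep only the last 3 characters.
On "fixturey": the first step gives "wzoklivp", and the second then gives "ivp".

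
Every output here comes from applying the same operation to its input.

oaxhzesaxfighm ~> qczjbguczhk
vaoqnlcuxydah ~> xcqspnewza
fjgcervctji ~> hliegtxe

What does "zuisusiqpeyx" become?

Looking at the pairs, the operation is to delete the last 3 characters, then shift every letter 2 places forward in the alphabet (wrapping around).
On "zuisusiqpeyx": the first step gives "zuisusiqp", and the second then gives "bwkuwuksr".

bwkuwuksr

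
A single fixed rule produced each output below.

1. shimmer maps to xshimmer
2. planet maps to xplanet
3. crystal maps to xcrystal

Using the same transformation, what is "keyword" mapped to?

xkeyword

The pattern: prepend "x".
Applying that to "keyword" gives "xkeyword".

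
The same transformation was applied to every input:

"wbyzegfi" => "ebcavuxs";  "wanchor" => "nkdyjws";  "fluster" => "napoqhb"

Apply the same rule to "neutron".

jknpqaj

Each output is the input with this applied: reverse the string, then shift every letter 4 places backward in the alphabet (wrapping around).
Starting from "neutron": after the first operation, "nortuen"; after the second, "jknpqaj".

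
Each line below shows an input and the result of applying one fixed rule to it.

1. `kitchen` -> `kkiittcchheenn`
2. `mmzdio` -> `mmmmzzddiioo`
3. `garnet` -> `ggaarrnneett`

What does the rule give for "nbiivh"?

nnbbiiiivvhh

Rule — double every character.
"nbiivh" → "nnbbiiiivvhh".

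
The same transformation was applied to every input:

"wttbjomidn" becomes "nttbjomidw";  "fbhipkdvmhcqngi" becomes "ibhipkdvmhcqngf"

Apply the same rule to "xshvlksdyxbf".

fshvlksdyxbx

The rule is to swap the first and last characters.
On "xshvlksdyxbf" that produces "fshvlksdyxbx".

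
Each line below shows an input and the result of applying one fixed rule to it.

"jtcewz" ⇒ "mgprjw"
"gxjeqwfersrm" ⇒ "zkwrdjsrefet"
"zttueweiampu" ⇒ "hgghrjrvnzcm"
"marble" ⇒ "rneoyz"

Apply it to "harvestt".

In each case the input is transformed by: shift every letter 13 places forward in the alphabet (wrapping around) — i.e. ROT13, then swap the first and last characters.
"harvestt" → "uneirfgg" → "gneirfgu".

gneirfgu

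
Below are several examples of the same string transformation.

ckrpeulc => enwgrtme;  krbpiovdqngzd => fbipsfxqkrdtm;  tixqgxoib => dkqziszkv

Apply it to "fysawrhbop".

rqdjtycuah

The transformation: shift every letter 2 places forward in the alphabet (wrapping around), then reverse the string.
"fysawrhbop" → "haucytjdqr" → "rqdjtycuah".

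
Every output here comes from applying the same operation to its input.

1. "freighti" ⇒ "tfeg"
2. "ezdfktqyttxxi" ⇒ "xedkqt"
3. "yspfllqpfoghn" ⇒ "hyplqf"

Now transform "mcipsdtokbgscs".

The rule is to move the last 3 characters to the front (rotate right by 3), then keep every other character starting from the second (positions 2nd, 4th, 6th, ...).
Applying both steps to "mcipsdtokbgscs": "scsmcipsdtokbg", then "cmistkg".

cmistkg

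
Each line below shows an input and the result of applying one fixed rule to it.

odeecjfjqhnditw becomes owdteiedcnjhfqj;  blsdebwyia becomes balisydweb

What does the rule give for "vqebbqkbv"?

Each output is the input with this applied: take characters alternately from the front and the back (1st, last, 2nd, 2nd-last, ...).
On "vqebbqkbv" that produces "vvqbekbqb".

vvqbekbqb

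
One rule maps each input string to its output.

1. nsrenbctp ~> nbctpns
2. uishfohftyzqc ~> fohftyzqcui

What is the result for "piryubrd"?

ubrdpi

Each output is the input with this applied: move the first 2 characters to the end (rotate left by 2), then delete the first 2 characters.
For "piryubrd", step one produces "ryubrdpi"; step two turns that into "ubrdpi".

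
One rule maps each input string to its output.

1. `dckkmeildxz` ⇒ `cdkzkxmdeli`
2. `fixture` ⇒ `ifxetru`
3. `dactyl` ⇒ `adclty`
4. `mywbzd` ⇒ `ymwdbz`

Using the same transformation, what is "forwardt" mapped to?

What's happening: move the first character to the end, then take characters alternately from the front and the back (1st, last, 2nd, 2nd-last, ...).
On "forwardt" that produces "ofrtwdar".
(Check on "dactyl": → "actyld" → "adclty" ✓)

ofrtwdar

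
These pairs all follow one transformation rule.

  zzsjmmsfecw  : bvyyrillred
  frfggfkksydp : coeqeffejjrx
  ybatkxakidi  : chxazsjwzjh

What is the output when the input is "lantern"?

qmkzmsd

The transformation: shift every letter 1 place backward in the alphabet (wrapping around), then move the last 2 characters to the front (rotate right by 2).
Applying that to "lantern" gives "qmkzmsd".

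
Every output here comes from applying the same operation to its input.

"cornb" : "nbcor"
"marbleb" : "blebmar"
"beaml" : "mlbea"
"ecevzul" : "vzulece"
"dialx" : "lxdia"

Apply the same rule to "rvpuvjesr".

Each output is the input with this applied: move the first 3 characters to the end (rotate left by 3).
"rvpuvjesr" → "uvjesrrvp".

uvjesrrvp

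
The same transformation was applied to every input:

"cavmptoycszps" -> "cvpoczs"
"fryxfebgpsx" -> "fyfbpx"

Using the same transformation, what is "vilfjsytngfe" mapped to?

vljynf

Looking at the pairs, the operation is to keep every other character starting from the first (positions 1st, 3rd, 5th, ...).
Applying that to "vilfjsytngfe" gives "vljynf".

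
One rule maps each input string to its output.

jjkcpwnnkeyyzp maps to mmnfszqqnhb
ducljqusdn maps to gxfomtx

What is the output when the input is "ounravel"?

rxqud

Rule — delete the last 3 characters, then shift every letter 3 places forward in the alphabet (wrapping around).
Working it through for "ounravel": intermediate "ounra", final "rxqud".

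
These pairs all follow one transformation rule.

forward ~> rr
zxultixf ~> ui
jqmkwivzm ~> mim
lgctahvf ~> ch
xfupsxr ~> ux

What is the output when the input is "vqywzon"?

Looking at the pairs, the operation is to keep one character in every 3, starting at position 3 (positions 3rd, 6th, 9th, ...).
Applying that to "vqywzon" gives "yo".

yo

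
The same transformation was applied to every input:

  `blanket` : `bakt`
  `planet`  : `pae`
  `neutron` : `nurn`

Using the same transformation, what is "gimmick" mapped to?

gmik

Looking at the pairs, the operation is to keep every other character starting from the first (positions 1st, 3rd, 5th, ...).
Doing the same to "gimmick": "gmik".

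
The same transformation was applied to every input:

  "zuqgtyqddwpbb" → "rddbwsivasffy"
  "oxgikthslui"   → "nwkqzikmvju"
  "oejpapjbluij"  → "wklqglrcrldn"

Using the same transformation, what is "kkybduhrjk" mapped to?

The pattern: move the last 3 characters to the front (rotate right by 3), then shift every letter 2 places forward in the alphabet (wrapping around).
"kkybduhrjk" → "tlmmmadfwj".
(Check on "zuqgtyqddwpbb": → "pbbzuqgtyqddw" → "rddbwsivasffy" ✓)

tlmmmadfwj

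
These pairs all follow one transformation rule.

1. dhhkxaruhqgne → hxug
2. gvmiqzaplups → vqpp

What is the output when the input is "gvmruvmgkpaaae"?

vugae

What's happening: keep one character in every 3, starting at position 2 (positions 2nd, 5th, 8th, ...).
For "gvmruvmgkpaaae" the result is "vugae".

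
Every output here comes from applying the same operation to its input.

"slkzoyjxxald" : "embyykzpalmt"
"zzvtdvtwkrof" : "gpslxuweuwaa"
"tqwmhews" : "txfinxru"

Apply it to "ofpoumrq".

The pattern: shift every letter 1 place forward in the alphabet (wrapping around), then reverse the string.
Starting from "ofpoumrq": after the first operation, "pgqpvnsr"; after the second, "rsnvpqgp".

rsnvpqgp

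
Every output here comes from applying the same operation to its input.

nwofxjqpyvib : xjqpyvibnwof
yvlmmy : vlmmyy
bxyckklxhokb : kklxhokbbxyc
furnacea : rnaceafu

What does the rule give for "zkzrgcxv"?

zrgcxvzk

The pattern: move the last 2 characters to the front (rotate right by 2), then swap the front and back halves of the string.
On "zkzrgcxv": the first step gives "xvzkzrgc", and the second then gives "zrgcxvzk".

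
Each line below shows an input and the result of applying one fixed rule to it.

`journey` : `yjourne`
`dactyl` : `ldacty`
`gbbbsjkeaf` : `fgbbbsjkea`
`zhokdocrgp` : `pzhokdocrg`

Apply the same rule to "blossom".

Looking at the pairs, the operation is to move the last character to the front.
Doing the same to "blossom": "mblosso".

mblosso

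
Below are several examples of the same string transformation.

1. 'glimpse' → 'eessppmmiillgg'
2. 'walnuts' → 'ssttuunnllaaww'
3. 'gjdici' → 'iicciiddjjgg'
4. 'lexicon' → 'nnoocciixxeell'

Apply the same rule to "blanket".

tteekknnaallbb

The rule is to reverse the string, then double every character.
Starting from "blanket": after the first operation, "teknalb"; after the second, "tteekknnaallbb".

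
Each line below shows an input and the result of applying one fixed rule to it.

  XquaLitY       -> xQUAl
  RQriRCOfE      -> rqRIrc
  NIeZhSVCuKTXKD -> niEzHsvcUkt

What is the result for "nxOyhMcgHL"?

The rule is to delete the last 3 characters, then flip the case of every letter.
Applying both steps to "nxOyhMcgHL": "nxOyhMc", then "NXoYHmC".

NXoYHmC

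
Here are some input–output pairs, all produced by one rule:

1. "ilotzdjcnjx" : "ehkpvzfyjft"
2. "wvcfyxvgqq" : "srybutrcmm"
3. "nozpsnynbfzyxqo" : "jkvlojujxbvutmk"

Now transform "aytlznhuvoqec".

The rule is to shift every letter 4 places backward in the alphabet (wrapping around).
Applying that to "aytlznhuvoqec" gives "wuphvjdqrkmay".

wuphvjdqrkmay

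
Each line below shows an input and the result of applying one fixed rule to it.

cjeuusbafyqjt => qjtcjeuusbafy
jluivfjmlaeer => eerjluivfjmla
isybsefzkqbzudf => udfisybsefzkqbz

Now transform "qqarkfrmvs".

mvsqqarkfr

Rule — move the last 3 characters to the front (rotate right by 3).
Doing the same to "qqarkfrmvs": "mvsqqarkfr".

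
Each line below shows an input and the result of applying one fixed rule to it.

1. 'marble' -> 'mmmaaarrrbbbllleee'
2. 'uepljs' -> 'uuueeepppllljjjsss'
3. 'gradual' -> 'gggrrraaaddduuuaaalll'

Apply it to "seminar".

ssseeemmmiiinnnaaarrr

The rule is to repeat every character 3 times.
"seminar" → "ssseeemmmiiinnnaaarrr".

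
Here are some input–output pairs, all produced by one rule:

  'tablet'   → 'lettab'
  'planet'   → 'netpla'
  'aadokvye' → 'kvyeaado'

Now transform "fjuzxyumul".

What's happening: swap the front and back halves of the string.
Applying that to "fjuzxyumul" gives "yumulfjuzx".

yumulfjuzx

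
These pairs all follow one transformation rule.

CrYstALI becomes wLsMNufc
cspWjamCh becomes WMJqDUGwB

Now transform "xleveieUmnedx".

Looking at the pairs, the operation is to flip the case of every letter, then shift every letter 6 places backward in the alphabet (wrapping around).
Working it through for "xleveieUmnedx": intermediate "XLEVEIEuMNEDX", final "RFYPYCYoGHYXR".

RFYPYCYoGHYXR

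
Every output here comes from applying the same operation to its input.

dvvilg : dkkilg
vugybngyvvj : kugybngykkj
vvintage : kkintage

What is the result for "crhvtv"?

crhktk

The pattern: replace every "v" with "k".
So "crhvtv" becomes "crhktk".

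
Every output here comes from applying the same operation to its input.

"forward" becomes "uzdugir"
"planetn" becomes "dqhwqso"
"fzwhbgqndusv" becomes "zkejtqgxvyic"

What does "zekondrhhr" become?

In each case the input is transformed by: move the first 2 characters to the end (rotate left by 2), then shift every letter 3 places forward in the alphabet (wrapping around).
Starting from "zekondrhhr": after the first operation, "kondrhhrze"; after the second, "nrqgukkuch".
(Check on "forward": → "rwardfo" → "uzdugir" ✓)

nrqgukkuch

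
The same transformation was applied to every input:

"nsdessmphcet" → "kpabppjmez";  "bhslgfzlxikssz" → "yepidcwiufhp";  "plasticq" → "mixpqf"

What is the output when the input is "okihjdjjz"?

lhfegag

Rule — delete the last 2 characters, then shift every letter 3 places backward in the alphabet (wrapping around).
On "okihjdjjz": the first step gives "okihjdj", and the second then gives "lhfegag".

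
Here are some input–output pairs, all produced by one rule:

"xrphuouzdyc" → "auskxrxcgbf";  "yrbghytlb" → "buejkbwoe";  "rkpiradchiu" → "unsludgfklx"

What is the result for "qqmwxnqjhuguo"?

In each case the input is transformed by: shift every letter 3 places forward in the alphabet (wrapping around).
"qqmwxnqjhuguo" → "ttpzaqtmkxjxr".

ttpzaqtmkxjxr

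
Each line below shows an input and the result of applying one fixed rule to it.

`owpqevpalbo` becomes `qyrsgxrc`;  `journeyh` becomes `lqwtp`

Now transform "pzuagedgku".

rbwcigf

Rule — delete the last 3 characters, then shift every letter 2 places forward in the alphabet (wrapping around).
Doing the same to "pzuagedgku": "rbwcigf".
(Check on "owpqevpalbo": → "owpqevpa" → "qyrsgxrc" ✓)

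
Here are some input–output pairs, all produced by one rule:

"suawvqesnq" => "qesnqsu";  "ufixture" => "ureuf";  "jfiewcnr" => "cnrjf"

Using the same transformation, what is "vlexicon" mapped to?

Looking at the pairs, the operation is to move the first 2 characters to the end (rotate left by 2), then delete the first 3 characters.
Starting from "vlexicon": after the first operation, "exiconvl"; after the second, "convl".

convl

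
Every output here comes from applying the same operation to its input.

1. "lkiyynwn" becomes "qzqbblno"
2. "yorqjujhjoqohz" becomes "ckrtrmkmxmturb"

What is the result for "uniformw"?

Each output is the input with this applied: reverse the string, then shift every letter 3 places forward in the alphabet (wrapping around).
On "uniformw": the first step gives "wmrofinu", and the second then gives "zpurilqx".

zpurilqx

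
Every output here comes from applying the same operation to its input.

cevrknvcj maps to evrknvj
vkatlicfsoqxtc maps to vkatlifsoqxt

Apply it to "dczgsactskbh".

Rule — remove every "c".
Applying that to "dczgsactskbh" gives "dzgsatskbh".

dzgsatskbh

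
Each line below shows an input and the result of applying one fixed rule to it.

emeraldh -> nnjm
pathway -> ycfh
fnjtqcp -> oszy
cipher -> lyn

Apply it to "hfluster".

The pattern: shift every letter 9 places forward in the alphabet (wrapping around), then keep every other character starting from the first (positions 1st, 3rd, 5th, ...).
Starting from "hfluster": after the first operation, "qoudbcna"; after the second, "qubn".
(Check on "emeraldh": → "nvnajumq" → "nnjm" ✓)

qubn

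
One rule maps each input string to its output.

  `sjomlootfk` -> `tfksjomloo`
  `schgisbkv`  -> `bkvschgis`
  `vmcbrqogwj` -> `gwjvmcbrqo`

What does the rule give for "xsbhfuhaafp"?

Rule — move the last 3 characters to the front (rotate right by 3).
For "xsbhfuhaafp" the result is "afpxsbhfuha".

afpxsbhfuha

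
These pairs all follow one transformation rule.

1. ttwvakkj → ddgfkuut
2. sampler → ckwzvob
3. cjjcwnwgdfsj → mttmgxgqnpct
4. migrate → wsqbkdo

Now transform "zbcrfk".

The rule is to shift every letter 10 places forward in the alphabet (wrapping around).
On "zbcrfk" that produces "jlmbpu".

jlmbpu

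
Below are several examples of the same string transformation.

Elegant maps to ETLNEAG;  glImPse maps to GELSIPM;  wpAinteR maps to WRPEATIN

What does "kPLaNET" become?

Looking at the pairs, the operation is to take characters alternately from the front and the back (1st, last, 2nd, 2nd-last, ...), then convert every letter to uppercase.
Applying both steps to "kPLaNET": "kTPELNa", then "KTPELNA".

KTPELNA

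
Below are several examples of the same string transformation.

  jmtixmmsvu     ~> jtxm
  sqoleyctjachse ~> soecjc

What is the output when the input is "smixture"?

sit

In each case the input is transformed by: delete the last 3 characters, then keep every other character starting from the first (positions 1st, 3rd, 5th, ...).
For "smixture", step one produces "smixt"; step two turns that into "sit".
(Check on "sqoleyctjachse": → "sqoleyctjac" → "soecjc" ✓)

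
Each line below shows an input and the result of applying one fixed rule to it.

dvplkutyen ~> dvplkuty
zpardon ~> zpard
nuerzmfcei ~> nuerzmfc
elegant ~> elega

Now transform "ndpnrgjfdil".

Each output is the input with this applied: delete the last 2 characters.
"ndpnrgjfdil" → "ndpnrgjfd".

ndpnrgjfd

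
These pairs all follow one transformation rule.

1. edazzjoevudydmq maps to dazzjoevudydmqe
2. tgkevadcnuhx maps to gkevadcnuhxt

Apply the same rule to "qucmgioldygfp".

ucmgioldygfpq

The transformation: move the first character to the end.
On "qucmgioldygfp" that produces "ucmgioldygfpq".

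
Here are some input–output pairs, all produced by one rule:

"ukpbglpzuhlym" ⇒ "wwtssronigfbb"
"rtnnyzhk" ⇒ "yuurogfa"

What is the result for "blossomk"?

zzvvtsri

Rule — shift every letter 7 places forward in the alphabet (wrapping around), then sort the characters into reverse alphabetical order.
Starting from "blossomk": after the first operation, "isvzzvtr"; after the second, "zzvvtsri".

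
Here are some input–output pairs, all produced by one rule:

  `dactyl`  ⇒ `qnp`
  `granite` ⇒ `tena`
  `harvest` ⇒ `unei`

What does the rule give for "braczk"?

In each case the input is transformed by: delete the last 3 characters, then shift every letter 13 places forward in the alphabet (wrapping around) — i.e. ROT13.
On "braczk": the first step gives "bra", and the second then gives "oen".

oen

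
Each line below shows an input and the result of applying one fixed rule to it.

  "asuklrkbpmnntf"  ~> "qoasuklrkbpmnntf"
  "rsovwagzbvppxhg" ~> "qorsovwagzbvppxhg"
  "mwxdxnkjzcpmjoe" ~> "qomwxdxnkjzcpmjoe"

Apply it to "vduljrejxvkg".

qovduljrejxvkg

The transformation: prepend "qo".
Applying that to "vduljrejxvkg" gives "qovduljrejxvkg".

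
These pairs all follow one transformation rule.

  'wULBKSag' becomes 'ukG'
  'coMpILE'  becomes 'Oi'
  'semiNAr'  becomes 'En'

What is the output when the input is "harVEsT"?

Rule — keep one character in every 3, starting at position 2 (positions 2nd, 5th, 8th, ...), then flip the case of every letter.
"harVEsT" → "Ae".

Ae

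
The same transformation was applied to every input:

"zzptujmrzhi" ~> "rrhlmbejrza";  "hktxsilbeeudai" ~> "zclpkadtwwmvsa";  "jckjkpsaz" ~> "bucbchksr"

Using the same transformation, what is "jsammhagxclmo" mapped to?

Looking at the pairs, the operation is to shift every letter 8 places backward in the alphabet (wrapping around).
For "jsammhagxclmo" the result is "bkseezsypudeg".

bkseezsypudeg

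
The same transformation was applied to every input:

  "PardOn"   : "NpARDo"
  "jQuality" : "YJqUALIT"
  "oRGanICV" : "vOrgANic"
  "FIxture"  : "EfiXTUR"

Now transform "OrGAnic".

CoRgaNI

Rule — move the last character to the front, then flip the case of every letter.
On "OrGAnic": the first step gives "cOrGAni", and the second then gives "CoRgaNI".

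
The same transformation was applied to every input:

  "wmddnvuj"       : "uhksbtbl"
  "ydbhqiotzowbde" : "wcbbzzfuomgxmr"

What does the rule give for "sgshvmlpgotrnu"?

qselqpfrtmkejn

The transformation: take characters alternately from the front and the back (1st, last, 2nd, 2nd-last, ...), then shift every letter 2 places backward in the alphabet (wrapping around).
Working it through for "sgshvmlpgotrnu": intermediate "sugnsrhtvomglp", final "qselqpfrtmkejn".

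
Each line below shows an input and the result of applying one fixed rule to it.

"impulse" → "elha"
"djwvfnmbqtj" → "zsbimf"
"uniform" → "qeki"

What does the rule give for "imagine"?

ewea

The rule is to shift every letter 4 places backward in the alphabet (wrapping around), then keep every other character starting from the first (positions 1st, 3rd, 5th, ...).
For "imagine", step one produces "eiwceja"; step two turns that into "ewea".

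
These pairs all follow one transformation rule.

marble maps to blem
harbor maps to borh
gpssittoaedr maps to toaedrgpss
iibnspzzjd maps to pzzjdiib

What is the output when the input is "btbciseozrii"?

eozriibtbc

What's happening: swap the front and back halves of the string, then delete the last 2 characters.
Starting from "btbciseozrii": after the first operation, "eozriibtbcis"; after the second, "eozriibtbc".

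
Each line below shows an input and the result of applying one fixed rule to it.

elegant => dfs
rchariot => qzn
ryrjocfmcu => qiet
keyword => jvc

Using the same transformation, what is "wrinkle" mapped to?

vmd

The transformation: shift every letter 1 place backward in the alphabet (wrapping around), then keep one character in every 3, starting at position 1 (positions 1st, 4th, 7th, ...).
Starting from "wrinkle": after the first operation, "vqhmjkd"; after the second, "vmd".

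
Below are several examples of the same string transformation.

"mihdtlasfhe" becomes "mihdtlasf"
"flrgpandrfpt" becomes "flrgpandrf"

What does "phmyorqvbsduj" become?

In each case the input is transformed by: delete the last 2 characters.
So "phmyorqvbsduj" becomes "phmyorqvbsd".

phmyorqvbsd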